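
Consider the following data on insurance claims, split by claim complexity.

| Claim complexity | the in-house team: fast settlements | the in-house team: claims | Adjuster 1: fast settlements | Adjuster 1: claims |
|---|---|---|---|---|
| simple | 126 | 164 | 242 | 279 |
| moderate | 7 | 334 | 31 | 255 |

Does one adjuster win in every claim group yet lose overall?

Simple: the in-house team 126/164 = 76.8%, Adjuster 1 242/279 = 86.7% → Adjuster 1
Moderate: the in-house team 7/334 = 2.1%, Adjuster 1 31/255 = 12.2% → Adjuster 1
Overall: the in-house team 133/498 = 26.7%, Adjuster 1 273/534 = 51.1% → Adjuster 1
Adjuster 1 wins overall and in every claim group — no reversal.

No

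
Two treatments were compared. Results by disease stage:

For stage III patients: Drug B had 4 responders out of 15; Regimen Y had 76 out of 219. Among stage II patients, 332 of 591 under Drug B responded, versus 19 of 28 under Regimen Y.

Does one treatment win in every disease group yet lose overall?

Yes

Stage III: Drug B 4/15 = 26.7%, Regimen Y 76/219 = 34.7% → Regimen Y
Stage II: Drug B 332/591 = 56.2%, Regimen Y 19/28 = 67.9% → Regimen Y
Overall: Drug B 336/606 = 55.4%, Regimen Y 95/247 = 38.5% → Drug B
Regimen Y wins each disease group but Drug B wins overall — the comparison reverses. Regimen Y's patients skew toward stage III, which has a lower base rate.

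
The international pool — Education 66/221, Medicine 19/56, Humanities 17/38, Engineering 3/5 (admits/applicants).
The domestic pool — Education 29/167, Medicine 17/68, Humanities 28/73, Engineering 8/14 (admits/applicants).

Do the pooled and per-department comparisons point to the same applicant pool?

Yes

Education: the international pool 66/221 = 29.9%, the domestic pool 29/167 = 17.4% → the international pool
Medicine: the international pool 19/56 = 33.9%, the domestic pool 17/68 = 25.0% → the international pool
Humanities: the international pool 17/38 = 44.7%, the domestic pool 28/73 = 38.4% → the international pool
Engineering: the international pool 3/5 = 60.0%, the domestic pool 8/14 = 57.1% → the international pool
Overall: the international pool 105/320 = 32.8%, the domestic pool 82/322 = 25.5% → the international pool
The international pool wins overall and in every department group — no reversal.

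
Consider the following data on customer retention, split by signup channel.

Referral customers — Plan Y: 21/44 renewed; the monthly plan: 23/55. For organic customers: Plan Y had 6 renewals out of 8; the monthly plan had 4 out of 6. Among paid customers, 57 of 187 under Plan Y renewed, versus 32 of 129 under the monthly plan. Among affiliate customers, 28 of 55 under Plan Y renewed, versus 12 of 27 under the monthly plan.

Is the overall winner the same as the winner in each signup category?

Referral: Plan Y 21/44 = 47.7%, the monthly plan 23/55 = 41.8% → Plan Y
Organic: Plan Y 6/8 = 75.0%, the monthly plan 4/6 = 66.7% → Plan Y
Paid: Plan Y 57/187 = 30.5%, the monthly plan 32/129 = 24.8% → Plan Y
Affiliate: Plan Y 28/55 = 50.9%, the monthly plan 12/27 = 44.4% → Plan Y
Overall: Plan Y 112/294 = 38.1%, the monthly plan 71/217 = 32.7% → Plan Y
Plan Y wins overall and in every signup group — no reversal.

Yes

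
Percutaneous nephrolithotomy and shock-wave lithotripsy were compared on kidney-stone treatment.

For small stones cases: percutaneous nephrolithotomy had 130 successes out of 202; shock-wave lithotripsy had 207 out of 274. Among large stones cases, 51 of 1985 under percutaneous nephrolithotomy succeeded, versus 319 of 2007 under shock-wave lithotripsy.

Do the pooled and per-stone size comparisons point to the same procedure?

Small stones: percutaneous nephrolithotomy 130/202 = 64.4%, shock-wave lithotripsy 207/274 = 75.5% → shock-wave lithotripsy
Large stones: percutaneous nephrolithotomy 51/1985 = 2.6%, shock-wave lithotripsy 319/2007 = 15.9% → shock-wave lithotripsy
Overall: percutaneous nephrolithotomy 181/2187 = 8.3%, shock-wave lithotripsy 526/2281 = 23.1% → shock-wave lithotripsy
Shock-wave lithotripsy wins overall and in every stone group — no reversal.

Yes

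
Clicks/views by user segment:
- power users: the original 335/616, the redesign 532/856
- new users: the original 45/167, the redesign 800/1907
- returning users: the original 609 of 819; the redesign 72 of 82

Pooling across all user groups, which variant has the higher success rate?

the original

Power users: the original 335/616 = 54.4%, the redesign 532/856 = 62.1% → the redesign
New users: the original 45/167 = 26.9%, the redesign 800/1907 = 42.0% → the redesign
Returning users: the original 609/819 = 74.4%, the redesign 72/82 = 87.8% → the redesign
Overall: the original 989/1602 = 61.7%, the redesign 1404/2845 = 49.3% → the original
(The redesign wins every user group but the original wins overall — the redesign's views skew toward the low-rate new users group.)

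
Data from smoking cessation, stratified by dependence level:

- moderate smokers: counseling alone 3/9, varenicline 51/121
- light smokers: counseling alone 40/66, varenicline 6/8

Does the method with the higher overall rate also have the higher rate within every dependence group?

Moderate smokers: counseling alone 3/9 = 33.3%, varenicline 51/121 = 42.1% → varenicline
Light smokers: counseling alone 40/66 = 60.6%, varenicline 6/8 = 75.0% → varenicline
Overall: counseling alone 43/75 = 57.3%, varenicline 57/129 = 44.2% → counseling alone
Varenicline wins each dependence group but counseling alone wins overall — the comparison reverses. Varenicline's participants skew toward moderate smokers, which has a lower base rate.

No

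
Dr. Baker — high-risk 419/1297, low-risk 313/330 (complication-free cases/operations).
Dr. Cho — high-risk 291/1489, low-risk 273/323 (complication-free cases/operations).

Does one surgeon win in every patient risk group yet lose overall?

No

High-risk: Dr. Baker 419/1297 = 32.3%, Dr. Cho 291/1489 = 19.5% → Dr. Baker
Low-risk: Dr. Baker 313/330 = 94.8%, Dr. Cho 273/323 = 84.5% → Dr. Baker
Overall: Dr. Baker 732/1627 = 45.0%, Dr. Cho 564/1812 = 31.1% → Dr. Baker
Dr. Baker wins overall and in every patient risk group — no reversal.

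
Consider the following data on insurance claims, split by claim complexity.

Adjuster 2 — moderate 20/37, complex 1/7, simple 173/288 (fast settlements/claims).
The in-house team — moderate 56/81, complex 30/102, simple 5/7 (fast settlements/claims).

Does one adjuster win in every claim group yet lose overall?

Moderate: Adjuster 2 20/37 = 54.1%, the in-house team 56/81 = 69.1% → the in-house team
Complex: Adjuster 2 1/7 = 14.3%, the in-house team 30/102 = 29.4% → the in-house team
Simple: Adjuster 2 173/288 = 60.1%, the in-house team 5/7 = 71.4% → the in-house team
Overall: Adjuster 2 194/332 = 58.4%, the in-house team 91/190 = 47.9% → Adjuster 2
The in-house team wins each claim group but Adjuster 2 wins overall — the comparison reverses. The in-house team's claims skew toward complex, which has a lower base rate.

Yes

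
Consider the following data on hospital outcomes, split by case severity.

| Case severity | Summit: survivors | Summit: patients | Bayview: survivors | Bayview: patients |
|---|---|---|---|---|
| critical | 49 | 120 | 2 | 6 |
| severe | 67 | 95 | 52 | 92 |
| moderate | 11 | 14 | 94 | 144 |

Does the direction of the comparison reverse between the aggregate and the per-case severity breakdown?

Yes

Critical: Summit 49/120 = 40.8%, Bayview 2/6 = 33.3% → Summit
Severe: Summit 67/95 = 70.5%, Bayview 52/92 = 56.5% → Summit
Moderate: Summit 11/14 = 78.6%, Bayview 94/144 = 65.3% → Summit
Overall: Summit 127/229 = 55.5%, Bayview 148/242 = 61.2% → Bayview
Summit wins each case group but Bayview wins overall — the comparison reverses. Summit's patients skew toward critical, which has a lower base rate.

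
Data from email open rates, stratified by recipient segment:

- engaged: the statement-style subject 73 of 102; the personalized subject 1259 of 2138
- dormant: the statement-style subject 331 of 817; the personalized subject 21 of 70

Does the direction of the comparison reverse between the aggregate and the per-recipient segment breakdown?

Yes

Engaged: the statement-style subject 73/102 = 71.6%, the personalized subject 1259/2138 = 58.9% → the statement-style subject
Dormant: the statement-style subject 331/817 = 40.5%, the personalized subject 21/70 = 30.0% → the statement-style subject
Overall: the statement-style subject 404/919 = 44.0%, the personalized subject 1280/2208 = 58.0% → the personalized subject
The statement-style subject wins each recipient group but the personalized subject wins overall — the comparison reverses. The statement-style subject's sends skew toward dormant, which has a lower base rate.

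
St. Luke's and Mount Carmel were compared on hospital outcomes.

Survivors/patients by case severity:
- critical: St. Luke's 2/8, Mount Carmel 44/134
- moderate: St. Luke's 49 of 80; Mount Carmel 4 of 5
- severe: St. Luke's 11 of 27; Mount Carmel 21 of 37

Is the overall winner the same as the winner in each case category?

Critical: St. Luke's 2/8 = 25.0%, Mount Carmel 44/134 = 32.8% → Mount Carmel
Moderate: St. Luke's 49/80 = 61.2%, Mount Carmel 4/5 = 80.0% → Mount Carmel
Severe: St. Luke's 11/27 = 40.7%, Mount Carmel 21/37 = 56.8% → Mount Carmel
Overall: St. Luke's 62/115 = 53.9%, Mount Carmel 69/176 = 39.2% → St. Luke's
Mount Carmel wins each case group but St. Luke's wins overall — the comparison reverses. Mount Carmel's patients skew toward critical, which has a lower base rate.

No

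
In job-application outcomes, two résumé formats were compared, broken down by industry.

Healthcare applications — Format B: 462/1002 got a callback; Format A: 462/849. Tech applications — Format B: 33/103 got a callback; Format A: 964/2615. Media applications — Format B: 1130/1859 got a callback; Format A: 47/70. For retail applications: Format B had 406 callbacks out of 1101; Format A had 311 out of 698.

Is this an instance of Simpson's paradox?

Yes

Healthcare: Format B 462/1002 = 46.1%, Format A 462/849 = 54.4% → Format A
Tech: Format B 33/103 = 32.0%, Format A 964/2615 = 36.9% → Format A
Media: Format B 1130/1859 = 60.8%, Format A 47/70 = 67.1% → Format A
Retail: Format B 406/1101 = 36.9%, Format A 311/698 = 44.6% → Format A
Overall: Format B 2031/4065 = 50.0%, Format A 1784/4232 = 42.2% → Format B
Format A wins each industry group but Format B wins overall — the comparison reverses. Format A's applications skew toward tech, which has a lower base rate.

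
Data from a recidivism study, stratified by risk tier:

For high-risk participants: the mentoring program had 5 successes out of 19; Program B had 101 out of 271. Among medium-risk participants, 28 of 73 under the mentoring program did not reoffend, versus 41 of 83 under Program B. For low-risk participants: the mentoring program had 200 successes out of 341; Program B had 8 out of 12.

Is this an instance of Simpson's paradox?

High-risk: the mentoring program 5/19 = 26.3%, Program B 101/271 = 37.3% → Program B
Medium-risk: the mentoring program 28/73 = 38.4%, Program B 41/83 = 49.4% → Program B
Low-risk: the mentoring program 200/341 = 58.7%, Program B 8/12 = 66.7% → Program B
Overall: the mentoring program 233/433 = 53.8%, Program B 150/366 = 41.0% → the mentoring program
Program B wins each risk group but the mentoring program wins overall — the comparison reverses. Program B's participants skew toward high-risk, which has a lower base rate.

Yes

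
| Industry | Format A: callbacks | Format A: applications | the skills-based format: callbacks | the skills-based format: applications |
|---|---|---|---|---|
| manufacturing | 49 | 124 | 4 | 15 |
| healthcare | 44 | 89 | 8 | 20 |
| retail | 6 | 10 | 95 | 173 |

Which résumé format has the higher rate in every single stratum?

Format A

Manufacturing: Format A 49/124 = 39.5%, the skills-based format 4/15 = 26.7% → Format A
Healthcare: Format A 44/89 = 49.4%, the skills-based format 8/20 = 40.0% → Format A
Retail: Format A 6/10 = 60.0%, the skills-based format 95/173 = 54.9% → Format A
Format A has the higher rate in all 3 groups.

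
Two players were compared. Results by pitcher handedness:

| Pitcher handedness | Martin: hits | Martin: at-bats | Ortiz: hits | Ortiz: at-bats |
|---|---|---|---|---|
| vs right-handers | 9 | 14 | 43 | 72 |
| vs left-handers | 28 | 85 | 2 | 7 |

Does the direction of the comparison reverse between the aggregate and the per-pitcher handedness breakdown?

Yes

Vs right-handers: Martin 9/14 = 64.3%, Ortiz 43/72 = 59.7% → Martin
Vs left-handers: Martin 28/85 = 32.9%, Ortiz 2/7 = 28.6% → Martin
Overall: Martin 37/99 = 37.4%, Ortiz 45/79 = 57.0% → Ortiz
Martin wins each pitcher group but Ortiz wins overall — the comparison reverses. Martin's at-bats skew toward vs left-handers, which has a lower base rate.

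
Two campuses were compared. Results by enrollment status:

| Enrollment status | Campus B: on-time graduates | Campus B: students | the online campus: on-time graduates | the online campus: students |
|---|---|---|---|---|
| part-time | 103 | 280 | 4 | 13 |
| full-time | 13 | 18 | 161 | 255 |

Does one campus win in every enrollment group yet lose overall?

Part-time: Campus B 103/280 = 36.8%, the online campus 4/13 = 30.8% → Campus B
Full-time: Campus B 13/18 = 72.2%, the online campus 161/255 = 63.1% → Campus B
Overall: Campus B 116/298 = 38.9%, the online campus 165/268 = 61.6% → the online campus
Campus B wins each enrollment group but the online campus wins overall — the comparison reverses. Campus B's students skew toward part-time, which has a lower base rate.

Yes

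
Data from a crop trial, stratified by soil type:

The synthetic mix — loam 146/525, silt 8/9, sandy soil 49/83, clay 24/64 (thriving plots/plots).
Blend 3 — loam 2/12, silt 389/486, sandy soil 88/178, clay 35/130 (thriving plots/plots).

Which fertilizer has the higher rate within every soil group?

Loam: the synthetic mix 146/525 = 27.8%, Blend 3 2/12 = 16.7% → the synthetic mix
Silt: the synthetic mix 8/9 = 88.9%, Blend 3 389/486 = 80.0% → the synthetic mix
Sandy soil: the synthetic mix 49/83 = 59.0%, Blend 3 88/178 = 49.4% → the synthetic mix
Clay: the synthetic mix 24/64 = 37.5%, Blend 3 35/130 = 26.9% → the synthetic mix
The synthetic mix has the higher rate in all 4 groups.

the synthetic mix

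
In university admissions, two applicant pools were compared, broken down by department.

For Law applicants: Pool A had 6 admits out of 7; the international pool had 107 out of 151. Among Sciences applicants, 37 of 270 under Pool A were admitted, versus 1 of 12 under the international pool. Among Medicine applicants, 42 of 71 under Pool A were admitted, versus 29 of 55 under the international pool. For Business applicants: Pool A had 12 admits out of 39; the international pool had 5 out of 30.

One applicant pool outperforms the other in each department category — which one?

Pool A

Law: Pool A 6/7 = 85.7%, the international pool 107/151 = 70.9% → Pool A
Sciences: Pool A 37/270 = 13.7%, the international pool 1/12 = 8.3% → Pool A
Medicine: Pool A 42/71 = 59.2%, the international pool 29/55 = 52.7% → Pool A
Business: Pool A 12/39 = 30.8%, the international pool 5/30 = 16.7% → Pool A
Pool A has the higher rate in all 4 groups.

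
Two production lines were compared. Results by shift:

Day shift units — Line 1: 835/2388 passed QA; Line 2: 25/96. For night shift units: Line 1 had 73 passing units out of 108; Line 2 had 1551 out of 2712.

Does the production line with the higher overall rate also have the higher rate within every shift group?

No

Day shift: Line 1 835/2388 = 35.0%, Line 2 25/96 = 26.0% → Line 1
Night shift: Line 1 73/108 = 67.6%, Line 2 1551/2712 = 57.2% → Line 1
Overall: Line 1 908/2496 = 36.4%, Line 2 1576/2808 = 56.1% → Line 2
Line 1 wins each shift group but Line 2 wins overall — the comparison reverses. Line 1's units skew toward day shift, which has a lower base rate.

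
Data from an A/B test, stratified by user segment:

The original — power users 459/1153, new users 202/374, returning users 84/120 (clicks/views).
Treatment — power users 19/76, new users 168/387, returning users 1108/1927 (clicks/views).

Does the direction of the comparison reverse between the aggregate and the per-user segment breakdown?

Power users: the original 459/1153 = 39.8%, Treatment 19/76 = 25.0% → the original
New users: the original 202/374 = 54.0%, Treatment 168/387 = 43.4% → the original
Returning users: the original 84/120 = 70.0%, Treatment 1108/1927 = 57.5% → the original
Overall: the original 745/1647 = 45.2%, Treatment 1295/2390 = 54.2% → Treatment
The original wins each user group but Treatment wins overall — the comparison reverses. The original's views skew toward power users, which has a lower base rate.

Yes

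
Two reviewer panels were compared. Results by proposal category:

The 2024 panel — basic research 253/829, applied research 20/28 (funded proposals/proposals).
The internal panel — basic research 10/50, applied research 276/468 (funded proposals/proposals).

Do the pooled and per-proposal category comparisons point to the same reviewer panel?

No

Basic research: the 2024 panel 253/829 = 30.5%, the internal panel 10/50 = 20.0% → the 2024 panel
Applied research: the 2024 panel 20/28 = 71.4%, the internal panel 276/468 = 59.0% → the 2024 panel
Overall: the 2024 panel 273/857 = 31.9%, the internal panel 286/518 = 55.2% → the internal panel
The 2024 panel wins each proposal group but the internal panel wins overall — the comparison reverses. The 2024 panel's proposals skew toward basic research, which has a lower base rate.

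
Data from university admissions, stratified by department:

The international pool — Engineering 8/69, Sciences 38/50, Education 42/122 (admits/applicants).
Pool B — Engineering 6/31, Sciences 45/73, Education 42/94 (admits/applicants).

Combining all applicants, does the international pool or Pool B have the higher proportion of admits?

Pool B

Engineering: the international pool 8/69 = 11.6%, Pool B 6/31 = 19.4% → Pool B
Sciences: the international pool 38/50 = 76.0%, Pool B 45/73 = 61.6% → the international pool
Education: the international pool 42/122 = 34.4%, Pool B 42/94 = 44.7% → Pool B
Overall: the international pool 88/241 = 36.5%, Pool B 93/198 = 47.0% → Pool B
(Neither sweeps every department group, but Pool B has the higher pooled rate.)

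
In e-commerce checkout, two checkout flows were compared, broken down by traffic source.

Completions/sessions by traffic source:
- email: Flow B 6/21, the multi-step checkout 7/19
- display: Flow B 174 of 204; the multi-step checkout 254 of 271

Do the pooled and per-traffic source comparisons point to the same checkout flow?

Yes

Email: Flow B 6/21 = 28.6%, the multi-step checkout 7/19 = 36.8% → the multi-step checkout
Display: Flow B 174/204 = 85.3%, the multi-step checkout 254/271 = 93.7% → the multi-step checkout
Overall: Flow B 180/225 = 80.0%, the multi-step checkout 261/290 = 90.0% → the multi-step checkout
The multi-step checkout wins overall and in every traffic group — no reversal.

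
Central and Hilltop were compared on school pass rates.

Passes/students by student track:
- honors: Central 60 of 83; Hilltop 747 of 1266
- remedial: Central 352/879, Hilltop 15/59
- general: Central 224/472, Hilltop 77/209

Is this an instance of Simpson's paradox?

Yes

Honors: Central 60/83 = 72.3%, Hilltop 747/1266 = 59.0% → Central
Remedial: Central 352/879 = 40.0%, Hilltop 15/59 = 25.4% → Central
General: Central 224/472 = 47.5%, Hilltop 77/209 = 36.8% → Central
Overall: Central 636/1434 = 44.4%, Hilltop 839/1534 = 54.7% → Hilltop
Central wins each student group but Hilltop wins overall — the comparison reverses. Central's students skew toward remedial, which has a lower base rate.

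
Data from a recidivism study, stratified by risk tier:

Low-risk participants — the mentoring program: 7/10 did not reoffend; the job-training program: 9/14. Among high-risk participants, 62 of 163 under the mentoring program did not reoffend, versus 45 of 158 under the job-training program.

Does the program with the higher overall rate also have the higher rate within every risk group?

Low-risk: the mentoring program 7/10 = 70.0%, the job-training program 9/14 = 64.3% → the mentoring program
High-risk: the mentoring program 62/163 = 38.0%, the job-training program 45/158 = 28.5% → the mentoring program
Overall: the mentoring program 69/173 = 39.9%, the job-training program 54/172 = 31.4% → the mentoring program
The mentoring program wins overall and in every risk group — no reversal.

Yes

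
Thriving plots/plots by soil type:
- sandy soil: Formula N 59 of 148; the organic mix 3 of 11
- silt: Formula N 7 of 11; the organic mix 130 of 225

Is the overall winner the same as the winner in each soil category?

No

Sandy soil: Formula N 59/148 = 39.9%, the organic mix 3/11 = 27.3% → Formula N
Silt: Formula N 7/11 = 63.6%, the organic mix 130/225 = 57.8% → Formula N
Overall: Formula N 66/159 = 41.5%, the organic mix 133/236 = 56.4% → the organic mix
Formula N wins each soil group but the organic mix wins overall — the comparison reverses. Formula N's plots skew toward sandy soil, which has a lower base rate.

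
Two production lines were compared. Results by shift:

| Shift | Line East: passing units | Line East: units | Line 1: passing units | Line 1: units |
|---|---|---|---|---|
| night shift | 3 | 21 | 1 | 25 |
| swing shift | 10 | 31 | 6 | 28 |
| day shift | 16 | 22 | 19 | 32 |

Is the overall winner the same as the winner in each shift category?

Yes

Night shift: Line East 3/21 = 14.3%, Line 1 1/25 = 4.0% → Line East
Swing shift: Line East 10/31 = 32.3%, Line 1 6/28 = 21.4% → Line East
Day shift: Line East 16/22 = 72.7%, Line 1 19/32 = 59.4% → Line East
Overall: Line East 29/74 = 39.2%, Line 1 26/85 = 30.6% → Line East
Line East wins overall and in every shift group — no reversal.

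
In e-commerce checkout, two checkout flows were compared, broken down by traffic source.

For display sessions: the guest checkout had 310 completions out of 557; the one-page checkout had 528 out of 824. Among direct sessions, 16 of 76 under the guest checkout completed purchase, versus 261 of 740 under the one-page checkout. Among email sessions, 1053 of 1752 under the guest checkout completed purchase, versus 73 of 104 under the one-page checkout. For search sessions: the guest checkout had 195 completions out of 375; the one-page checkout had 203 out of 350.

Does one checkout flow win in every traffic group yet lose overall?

Yes

Display: the guest checkout 310/557 = 55.7%, the one-page checkout 528/824 = 64.1% → the one-page checkout
Direct: the guest checkout 16/76 = 21.1%, the one-page checkout 261/740 = 35.3% → the one-page checkout
Email: the guest checkout 1053/1752 = 60.1%, the one-page checkout 73/104 = 70.2% → the one-page checkout
Search: the guest checkout 195/375 = 52.0%, the one-page checkout 203/350 = 58.0% → the one-page checkout
Overall: the guest checkout 1574/2760 = 57.0%, the one-page checkout 1065/2018 = 52.8% → the guest checkout
The one-page checkout wins each traffic group but the guest checkout wins overall — the comparison reverses. The one-page checkout's sessions skew toward direct, which has a lower base rate.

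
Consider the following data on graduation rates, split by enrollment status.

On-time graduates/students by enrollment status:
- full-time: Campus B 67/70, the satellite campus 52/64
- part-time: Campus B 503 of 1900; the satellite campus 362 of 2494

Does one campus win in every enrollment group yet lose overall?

Full-time: Campus B 67/70 = 95.7%, the satellite campus 52/64 = 81.2% → Campus B
Part-time: Campus B 503/1900 = 26.5%, the satellite campus 362/2494 = 14.5% → Campus B
Overall: Campus B 570/1970 = 28.9%, the satellite campus 414/2558 = 16.2% → Campus B
Campus B wins overall and in every enrollment group — no reversal.

No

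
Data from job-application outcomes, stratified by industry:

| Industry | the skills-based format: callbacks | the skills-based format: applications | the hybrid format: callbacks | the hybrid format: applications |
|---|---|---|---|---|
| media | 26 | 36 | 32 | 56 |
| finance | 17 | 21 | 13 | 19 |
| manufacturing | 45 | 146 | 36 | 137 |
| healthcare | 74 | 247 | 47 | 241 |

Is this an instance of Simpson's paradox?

No

Media: the skills-based format 26/36 = 72.2%, the hybrid format 32/56 = 57.1% → the skills-based format
Finance: the skills-based format 17/21 = 81.0%, the hybrid format 13/19 = 68.4% → the skills-based format
Manufacturing: the skills-based format 45/146 = 30.8%, the hybrid format 36/137 = 26.3% → the skills-based format
Healthcare: the skills-based format 74/247 = 30.0%, the hybrid format 47/241 = 19.5% → the skills-based format
Overall: the skills-based format 162/450 = 36.0%, the hybrid format 128/453 = 28.3% → the skills-based format
The skills-based format wins overall and in every industry group — no reversal.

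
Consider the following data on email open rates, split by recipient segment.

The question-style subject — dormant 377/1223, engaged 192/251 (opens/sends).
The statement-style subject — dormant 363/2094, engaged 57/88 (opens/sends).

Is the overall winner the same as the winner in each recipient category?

Yes

Dormant: the question-style subject 377/1223 = 30.8%, the statement-style subject 363/2094 = 17.3% → the question-style subject
Engaged: the question-style subject 192/251 = 76.5%, the statement-style subject 57/88 = 64.8% → the question-style subject
Overall: the question-style subject 569/1474 = 38.6%, the statement-style subject 420/2182 = 19.2% → the question-style subject
The question-style subject wins overall and in every recipient group — no reversal.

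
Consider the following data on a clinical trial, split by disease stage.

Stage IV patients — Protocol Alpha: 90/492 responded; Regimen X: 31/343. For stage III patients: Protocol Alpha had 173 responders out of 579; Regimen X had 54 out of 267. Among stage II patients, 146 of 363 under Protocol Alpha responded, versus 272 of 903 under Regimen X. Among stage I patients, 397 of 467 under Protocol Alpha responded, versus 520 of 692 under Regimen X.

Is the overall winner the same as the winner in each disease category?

Stage IV: Protocol Alpha 90/492 = 18.3%, Regimen X 31/343 = 9.0% → Protocol Alpha
Stage III: Protocol Alpha 173/579 = 29.9%, Regimen X 54/267 = 20.2% → Protocol Alpha
Stage II: Protocol Alpha 146/363 = 40.2%, Regimen X 272/903 = 30.1% → Protocol Alpha
Stage I: Protocol Alpha 397/467 = 85.0%, Regimen X 520/692 = 75.1% → Protocol Alpha
Overall: Protocol Alpha 806/1901 = 42.4%, Regimen X 877/2205 = 39.8% → Protocol Alpha
Protocol Alpha wins overall and in every disease group — no reversal.

Yes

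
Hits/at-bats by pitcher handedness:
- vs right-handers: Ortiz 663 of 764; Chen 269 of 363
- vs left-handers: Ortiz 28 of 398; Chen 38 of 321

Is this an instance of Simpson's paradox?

Vs right-handers: Ortiz 663/764 = 86.8%, Chen 269/363 = 74.1% → Ortiz
Vs left-handers: Ortiz 28/398 = 7.0%, Chen 38/321 = 11.8% → Chen
Overall: Ortiz 691/1162 = 59.5%, Chen 307/684 = 44.9% → Ortiz
Neither sweeps: Ortiz wins 1 of 2 groups, Chen wins 1. Ortiz wins overall but not every group — no Simpson reversal.

No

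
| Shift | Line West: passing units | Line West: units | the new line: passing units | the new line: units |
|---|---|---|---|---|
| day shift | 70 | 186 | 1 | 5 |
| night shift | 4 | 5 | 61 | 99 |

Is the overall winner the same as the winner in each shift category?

No

Day shift: Line West 70/186 = 37.6%, the new line 1/5 = 20.0% → Line West
Night shift: Line West 4/5 = 80.0%, the new line 61/99 = 61.6% → Line West
Overall: Line West 74/191 = 38.7%, the new line 62/104 = 59.6% → the new line
Line West wins each shift group but the new line wins overall — the comparison reverses. Line West's units skew toward day shift, which has a lower base rate.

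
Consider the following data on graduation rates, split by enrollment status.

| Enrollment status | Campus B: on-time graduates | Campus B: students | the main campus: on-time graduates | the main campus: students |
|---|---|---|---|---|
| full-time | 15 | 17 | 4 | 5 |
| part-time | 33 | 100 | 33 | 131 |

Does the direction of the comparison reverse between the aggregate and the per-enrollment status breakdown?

Full-time: Campus B 15/17 = 88.2%, the main campus 4/5 = 80.0% → Campus B
Part-time: Campus B 33/100 = 33.0%, the main campus 33/131 = 25.2% → Campus B
Overall: Campus B 48/117 = 41.0%, the main campus 37/136 = 27.2% → Campus B
Campus B wins overall and in every enrollment group — no reversal.

No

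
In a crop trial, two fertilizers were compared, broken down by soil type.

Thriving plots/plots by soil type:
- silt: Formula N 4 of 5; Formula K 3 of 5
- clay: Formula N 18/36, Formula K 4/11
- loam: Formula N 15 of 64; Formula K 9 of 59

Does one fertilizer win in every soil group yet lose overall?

No

Silt: Formula N 4/5 = 80.0%, Formula K 3/5 = 60.0% → Formula N
Clay: Formula N 18/36 = 50.0%, Formula K 4/11 = 36.4% → Formula N
Loam: Formula N 15/64 = 23.4%, Formula K 9/59 = 15.3% → Formula N
Overall: Formula N 37/105 = 35.2%, Formula K 16/75 = 21.3% → Formula N
Formula N wins overall and in every soil group — no reversal.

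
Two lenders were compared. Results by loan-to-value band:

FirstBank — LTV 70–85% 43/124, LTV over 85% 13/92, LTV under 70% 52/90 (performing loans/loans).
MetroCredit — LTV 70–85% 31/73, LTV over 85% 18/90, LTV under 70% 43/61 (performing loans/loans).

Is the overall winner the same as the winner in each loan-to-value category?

Yes

LTV 70–85%: FirstBank 43/124 = 34.7%, MetroCredit 31/73 = 42.5% → MetroCredit
LTV over 85%: FirstBank 13/92 = 14.1%, MetroCredit 18/90 = 20.0% → MetroCredit
LTV under 70%: FirstBank 52/90 = 57.8%, MetroCredit 43/61 = 70.5% → MetroCredit
Overall: FirstBank 108/306 = 35.3%, MetroCredit 92/224 = 41.1% → MetroCredit
MetroCredit wins overall and in every loan-to-value group — no reversal.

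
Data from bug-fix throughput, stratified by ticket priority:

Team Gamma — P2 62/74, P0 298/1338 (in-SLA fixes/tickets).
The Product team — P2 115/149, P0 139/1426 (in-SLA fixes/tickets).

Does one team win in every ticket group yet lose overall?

No

P2: Team Gamma 62/74 = 83.8%, the Product team 115/149 = 77.2% → Team Gamma
P0: Team Gamma 298/1338 = 22.3%, the Product team 139/1426 = 9.7% → Team Gamma
Overall: Team Gamma 360/1412 = 25.5%, the Product team 254/1575 = 16.1% → Team Gamma
Team Gamma wins overall and in every ticket group — no reversal.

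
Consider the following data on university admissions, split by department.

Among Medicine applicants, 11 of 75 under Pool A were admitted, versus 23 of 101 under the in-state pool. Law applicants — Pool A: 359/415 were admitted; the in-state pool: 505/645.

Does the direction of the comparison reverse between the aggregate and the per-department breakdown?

Medicine: Pool A 11/75 = 14.7%, the in-state pool 23/101 = 22.8% → the in-state pool
Law: Pool A 359/415 = 86.5%, the in-state pool 505/645 = 78.3% → Pool A
Overall: Pool A 370/490 = 75.5%, the in-state pool 528/746 = 70.8% → Pool A
Neither sweeps: Pool A wins 1 of 2 groups, the in-state pool wins 1. Pool A wins overall but not every group — no Simpson reversal.

No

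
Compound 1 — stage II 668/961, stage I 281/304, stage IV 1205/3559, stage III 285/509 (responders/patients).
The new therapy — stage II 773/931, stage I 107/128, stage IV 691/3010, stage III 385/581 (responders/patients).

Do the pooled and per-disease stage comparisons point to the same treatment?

Stage II: Compound 1 668/961 = 69.5%, the new therapy 773/931 = 83.0% → the new therapy
Stage I: Compound 1 281/304 = 92.4%, the new therapy 107/128 = 83.6% → Compound 1
Stage IV: Compound 1 1205/3559 = 33.9%, the new therapy 691/3010 = 23.0% → Compound 1
Stage III: Compound 1 285/509 = 56.0%, the new therapy 385/581 = 66.3% → the new therapy
Overall: Compound 1 2439/5333 = 45.7%, the new therapy 1956/4650 = 42.1% → Compound 1
Neither sweeps: Compound 1 wins 2 of 4 groups, the new therapy wins 2. Compound 1 wins overall but not every group — no Simpson reversal.

No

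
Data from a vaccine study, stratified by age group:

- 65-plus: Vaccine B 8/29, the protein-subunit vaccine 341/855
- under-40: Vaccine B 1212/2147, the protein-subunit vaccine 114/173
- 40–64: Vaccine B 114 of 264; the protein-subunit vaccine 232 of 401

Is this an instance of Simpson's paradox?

Yes

65-plus: Vaccine B 8/29 = 27.6%, the protein-subunit vaccine 341/855 = 39.9% → the protein-subunit vaccine
Under-40: Vaccine B 1212/2147 = 56.5%, the protein-subunit vaccine 114/173 = 65.9% → the protein-subunit vaccine
40–64: Vaccine B 114/264 = 43.2%, the protein-subunit vaccine 232/401 = 57.9% → the protein-subunit vaccine
Overall: Vaccine B 1334/2440 = 54.7%, the protein-subunit vaccine 687/1429 = 48.1% → Vaccine B
The protein-subunit vaccine wins each age group but Vaccine B wins overall — the comparison reverses. The protein-subunit vaccine's recipients skew toward 65-plus, which has a lower base rate.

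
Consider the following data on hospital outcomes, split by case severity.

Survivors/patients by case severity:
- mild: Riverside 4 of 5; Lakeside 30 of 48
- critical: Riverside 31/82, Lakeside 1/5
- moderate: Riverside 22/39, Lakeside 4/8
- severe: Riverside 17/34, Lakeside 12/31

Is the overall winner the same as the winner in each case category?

Mild: Riverside 4/5 = 80.0%, Lakeside 30/48 = 62.5% → Riverside
Critical: Riverside 31/82 = 37.8%, Lakeside 1/5 = 20.0% → Riverside
Moderate: Riverside 22/39 = 56.4%, Lakeside 4/8 = 50.0% → Riverside
Severe: Riverside 17/34 = 50.0%, Lakeside 12/31 = 38.7% → Riverside
Overall: Riverside 74/160 = 46.2%, Lakeside 47/92 = 51.1% → Lakeside
Riverside wins each case group but Lakeside wins overall — the comparison reverses. Riverside's patients skew toward critical, which has a lower base rate.

No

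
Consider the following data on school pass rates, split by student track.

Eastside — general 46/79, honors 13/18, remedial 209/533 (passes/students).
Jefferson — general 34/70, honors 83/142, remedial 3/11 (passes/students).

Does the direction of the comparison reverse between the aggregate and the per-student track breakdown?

Yes

General: Eastside 46/79 = 58.2%, Jefferson 34/70 = 48.6% → Eastside
Honors: Eastside 13/18 = 72.2%, Jefferson 83/142 = 58.5% → Eastside
Remedial: Eastside 209/533 = 39.2%, Jefferson 3/11 = 27.3% → Eastside
Overall: Eastside 268/630 = 42.5%, Jefferson 120/223 = 53.8% → Jefferson
Eastside wins each student group but Jefferson wins overall — the comparison reverses. Eastside's students skew toward remedial, which has a lower base rate.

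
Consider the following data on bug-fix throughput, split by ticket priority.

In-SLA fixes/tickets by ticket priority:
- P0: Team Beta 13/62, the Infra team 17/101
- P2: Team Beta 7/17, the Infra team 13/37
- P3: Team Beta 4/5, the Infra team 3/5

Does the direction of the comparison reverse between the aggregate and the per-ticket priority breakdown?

P0: Team Beta 13/62 = 21.0%, the Infra team 17/101 = 16.8% → Team Beta
P2: Team Beta 7/17 = 41.2%, the Infra team 13/37 = 35.1% → Team Beta
P3: Team Beta 4/5 = 80.0%, the Infra team 3/5 = 60.0% → Team Beta
Overall: Team Beta 24/84 = 28.6%, the Infra team 33/143 = 23.1% → Team Beta
Team Beta wins overall and in every ticket group — no reversal.

No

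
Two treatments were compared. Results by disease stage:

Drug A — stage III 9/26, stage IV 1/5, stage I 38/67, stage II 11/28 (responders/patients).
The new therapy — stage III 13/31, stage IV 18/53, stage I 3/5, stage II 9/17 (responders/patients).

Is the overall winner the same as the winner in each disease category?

No

Stage III: Drug A 9/26 = 34.6%, the new therapy 13/31 = 41.9% → the new therapy
Stage IV: Drug A 1/5 = 20.0%, the new therapy 18/53 = 34.0% → the new therapy
Stage I: Drug A 38/67 = 56.7%, the new therapy 3/5 = 60.0% → the new therapy
Stage II: Drug A 11/28 = 39.3%, the new therapy 9/17 = 52.9% → the new therapy
Overall: Drug A 59/126 = 46.8%, the new therapy 43/106 = 40.6% → Drug A
The new therapy wins each disease group but Drug A wins overall — the comparison reverses. The new therapy's patients skew toward stage IV, which has a lower base rate.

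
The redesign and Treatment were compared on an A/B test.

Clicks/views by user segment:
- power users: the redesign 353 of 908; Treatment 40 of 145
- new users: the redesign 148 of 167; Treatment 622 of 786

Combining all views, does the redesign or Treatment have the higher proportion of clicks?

Power users: the redesign 353/908 = 38.9%, Treatment 40/145 = 27.6% → the redesign
New users: the redesign 148/167 = 88.6%, Treatment 622/786 = 79.1% → the redesign
Overall: the redesign 501/1075 = 46.6%, Treatment 662/931 = 71.1% → Treatment
(The redesign wins every user group but Treatment wins overall — the redesign's views skew toward the low-rate power users group.)

Treatment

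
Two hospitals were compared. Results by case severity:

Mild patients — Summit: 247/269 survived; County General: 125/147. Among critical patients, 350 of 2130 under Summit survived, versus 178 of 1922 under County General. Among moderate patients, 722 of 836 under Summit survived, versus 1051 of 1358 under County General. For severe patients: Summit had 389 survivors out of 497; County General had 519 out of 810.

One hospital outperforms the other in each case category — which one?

Mild: Summit 247/269 = 91.8%, County General 125/147 = 85.0% → Summit
Critical: Summit 350/2130 = 16.4%, County General 178/1922 = 9.3% → Summit
Moderate: Summit 722/836 = 86.4%, County General 1051/1358 = 77.4% → Summit
Severe: Summit 389/497 = 78.3%, County General 519/810 = 64.1% → Summit
Summit has the higher rate in all 4 groups.

Summit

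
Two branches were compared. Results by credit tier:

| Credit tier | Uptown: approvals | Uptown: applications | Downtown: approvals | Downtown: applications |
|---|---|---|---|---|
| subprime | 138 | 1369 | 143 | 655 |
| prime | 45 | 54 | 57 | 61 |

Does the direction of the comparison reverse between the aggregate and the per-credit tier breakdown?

No

Subprime: Uptown 138/1369 = 10.1%, Downtown 143/655 = 21.8% → Downtown
Prime: Uptown 45/54 = 83.3%, Downtown 57/61 = 93.4% → Downtown
Overall: Uptown 183/1423 = 12.9%, Downtown 200/716 = 27.9% → Downtown
Downtown wins overall and in every credit group — no reversal.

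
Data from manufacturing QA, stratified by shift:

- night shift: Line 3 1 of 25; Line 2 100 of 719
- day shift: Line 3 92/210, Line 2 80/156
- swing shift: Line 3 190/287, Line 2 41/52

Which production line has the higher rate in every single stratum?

Night shift: Line 3 1/25 = 4.0%, Line 2 100/719 = 13.9% → Line 2
Day shift: Line 3 92/210 = 43.8%, Line 2 80/156 = 51.3% → Line 2
Swing shift: Line 3 190/287 = 66.2%, Line 2 41/52 = 78.8% → Line 2
Line 2 has the higher rate in all 3 groups.

Line 2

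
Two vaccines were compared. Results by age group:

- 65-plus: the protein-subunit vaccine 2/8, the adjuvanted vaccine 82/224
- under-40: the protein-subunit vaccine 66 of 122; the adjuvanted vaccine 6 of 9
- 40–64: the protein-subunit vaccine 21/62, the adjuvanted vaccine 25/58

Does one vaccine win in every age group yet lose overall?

65-plus: the protein-subunit vaccine 2/8 = 25.0%, the adjuvanted vaccine 82/224 = 36.6% → the adjuvanted vaccine
Under-40: the protein-subunit vaccine 66/122 = 54.1%, the adjuvanted vaccine 6/9 = 66.7% → the adjuvanted vaccine
40–64: the protein-subunit vaccine 21/62 = 33.9%, the adjuvanted vaccine 25/58 = 43.1% → the adjuvanted vaccine
Overall: the protein-subunit vaccine 89/192 = 46.4%, the adjuvanted vaccine 113/291 = 38.8% → the protein-subunit vaccine
The adjuvanted vaccine wins each age group but the protein-subunit vaccine wins overall — the comparison reverses. The adjuvanted vaccine's recipients skew toward 65-plus, which has a lower base rate.

Yes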